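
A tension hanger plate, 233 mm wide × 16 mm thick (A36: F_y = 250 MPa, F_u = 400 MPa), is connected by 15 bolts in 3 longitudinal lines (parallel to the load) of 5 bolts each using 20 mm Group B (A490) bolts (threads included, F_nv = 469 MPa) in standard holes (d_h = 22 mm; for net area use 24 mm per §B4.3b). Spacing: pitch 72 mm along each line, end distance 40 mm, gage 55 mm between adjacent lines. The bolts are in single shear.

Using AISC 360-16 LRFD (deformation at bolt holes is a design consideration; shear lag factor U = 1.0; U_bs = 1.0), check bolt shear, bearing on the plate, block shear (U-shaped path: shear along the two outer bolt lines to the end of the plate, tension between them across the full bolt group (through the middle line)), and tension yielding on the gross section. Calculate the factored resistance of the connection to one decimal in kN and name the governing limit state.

838.8 kN (gross-section yield governs)

Bolt shear: A_b = π(20)²/4 = 314.16 mm². φR_n = 0.75 × 469 × 314.16 × 15 × 1 = 1657.6 kN.
Bearing (16 mm plate, F_u = 400 MPa): end bolts L_c = 40 − 22/2 = 29, R_n = min(1.2×29×16×400, 2.4×20×16×400) = 222.72 kN/bolt; interior L_c = 72 − 22 = 50, R_n = 307.2 kN/bolt. φR_n = 0.75 × (3×222.72 + 12×307.2) = 3265.9 kN.
Block shear: shear path 2×[40+4×72] = 2×328 mm, A_gv = 10496, A_nv = 2×(328 − 4.5×24)×16 = 7040 mm²; tension across gage: (110 − 2×24)×16 = 992 mm². R_n = min(0.6×400×7040, 0.6×250×10496) + 1.0×400×992 = min(1689.6, 1574.4) + 396.8 = 1971.2 kN. φR_n = 0.75 × 1971.2 = 1478.4 kN.
Tension yield (gross): A_g = 233×16 = 3728 mm². φR_n = 0.90 × 250 × 3728 = 838.8 kN.
Governing: min(1657.6, 3265.9, 1478.4, 838.8) = 838.8 kN → gross-section yield.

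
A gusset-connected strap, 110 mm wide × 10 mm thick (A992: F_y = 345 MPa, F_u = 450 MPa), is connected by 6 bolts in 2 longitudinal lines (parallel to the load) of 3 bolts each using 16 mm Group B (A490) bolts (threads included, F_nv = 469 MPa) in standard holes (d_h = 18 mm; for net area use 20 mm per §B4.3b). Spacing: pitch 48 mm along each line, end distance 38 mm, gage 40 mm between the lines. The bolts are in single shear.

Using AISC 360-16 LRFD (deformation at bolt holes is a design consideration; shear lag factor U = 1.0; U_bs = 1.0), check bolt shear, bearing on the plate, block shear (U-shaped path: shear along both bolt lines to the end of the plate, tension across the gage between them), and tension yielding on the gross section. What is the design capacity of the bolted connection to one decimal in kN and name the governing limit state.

341.6 kN (gross-section yield governs)

Bolt shear: A_b = π(16)²/4 = 201.06 mm². φR_n = 0.75 × 469 × 201.06 × 6 × 1 = 424.3 kN.
Bearing (10 mm plate, F_u = 450 MPa): end bolts L_c = 38 − 18/2 = 29, R_n = min(1.2×29×10×450, 2.4×16×10×450) = 156.6 kN/bolt; interior L_c = 48 − 18 = 30, R_n = 162 kN/bolt. φR_n = 0.75 × (2×156.6 + 4×162) = 720.9 kN.
Block shear: shear path 2×[38+2×48] = 2×134 mm, A_gv = 2680, A_nv = 2×(134 − 2.5×20)×10 = 1680 mm²; tension across gage: (40 − 1×20)×10 = 200 mm². R_n = min(0.6×450×1680, 0.6×345×2680) + 1.0×450×200 = min(453.6, 554.76) + 90 = 543.6 kN. φR_n = 0.75 × 543.6 = 407.7 kN.
Tension yield (gross): A_g = 110×10 = 1100 mm². φR_n = 0.90 × 345 × 1100 = 341.6 kN.
Governing: min(424.3, 720.9, 407.7, 341.6) = 341.6 kN → gross-section yield.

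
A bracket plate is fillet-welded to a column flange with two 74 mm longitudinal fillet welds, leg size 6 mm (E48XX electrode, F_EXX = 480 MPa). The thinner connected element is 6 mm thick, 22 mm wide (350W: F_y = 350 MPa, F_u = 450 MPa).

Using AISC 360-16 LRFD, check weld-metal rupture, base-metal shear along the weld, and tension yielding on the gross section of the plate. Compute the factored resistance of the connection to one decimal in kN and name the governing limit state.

Weld metal: throat = 0.707×6 = 4.242 mm, L = 2×74 = 148 mm. φR_n = 0.75 × 0.6 × 480 × 4.242 × 148 = 135.6 kN.
Base metal shear (6 mm plate): yield φR_n = 1.0×0.6×350×6×148 = 186.5 kN; rupture φR_n = 0.75×0.6×450×6×148 = 179.8 kN; take 179.8 kN (rupture).
Tension yield (gross): A_g = 22×6 = 132 mm². φR_n = 0.90 × 350 × 132 = 41.6 kN.
Governing: min(135.6, 179.8, 41.6) = 41.6 kN → gross-section yield.

41.6 kN (gross-section yield governs)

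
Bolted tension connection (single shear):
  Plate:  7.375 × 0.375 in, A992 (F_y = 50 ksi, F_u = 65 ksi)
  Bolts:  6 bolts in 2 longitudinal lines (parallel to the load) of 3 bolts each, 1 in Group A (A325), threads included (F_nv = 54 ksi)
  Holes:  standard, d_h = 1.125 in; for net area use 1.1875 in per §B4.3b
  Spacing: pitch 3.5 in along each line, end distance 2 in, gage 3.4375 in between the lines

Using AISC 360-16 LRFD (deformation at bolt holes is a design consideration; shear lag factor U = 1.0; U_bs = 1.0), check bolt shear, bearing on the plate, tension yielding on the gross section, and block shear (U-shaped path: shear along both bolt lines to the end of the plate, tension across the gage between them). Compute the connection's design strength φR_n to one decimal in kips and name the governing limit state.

124.5 kips (gross-section yield governs)

Bolt shear: A_b = π(1)²/4 = 0.7854 in². φR_n = 0.75 × 54 × 0.7854 × 6 × 1 = 190.9 kips.
Bearing (0.375 in plate, F_u = 65 ksi): end bolts L_c = 2 − 1.125/2 = 1.4375, R_n = min(1.2×1.4375×0.375×65, 2.4×1×0.375×65) = 42.047 kips/bolt; interior L_c = 3.5 − 1.125 = 2.375, R_n = 58.5 kips/bolt. φR_n = 0.75 × (2×42.047 + 4×58.5) = 238.6 kips.
Tension yield (gross): A_g = 7.375×0.375 = 2.7656 in². φR_n = 0.90 × 50 × 2.7656 = 124.5 kips.
Block shear: shear path 2×[2+2×3.5] = 2×9 in, A_gv = 6.75, A_nv = 2×(9 − 2.5×1.1875)×0.375 = 4.5234 in²; tension across gage: (3.4375 − 1×1.1875)×0.375 = 0.84375 in². R_n = min(0.6×65×4.5234, 0.6×50×6.75) + 1.0×65×0.84375 = min(176.41, 202.5) + 54.844 = 231.25 kips. φR_n = 0.75 × 231.25 = 173.4 kips.
Governing: min(190.9, 238.6, 124.5, 173.4) = 124.5 kips → gross-section yield.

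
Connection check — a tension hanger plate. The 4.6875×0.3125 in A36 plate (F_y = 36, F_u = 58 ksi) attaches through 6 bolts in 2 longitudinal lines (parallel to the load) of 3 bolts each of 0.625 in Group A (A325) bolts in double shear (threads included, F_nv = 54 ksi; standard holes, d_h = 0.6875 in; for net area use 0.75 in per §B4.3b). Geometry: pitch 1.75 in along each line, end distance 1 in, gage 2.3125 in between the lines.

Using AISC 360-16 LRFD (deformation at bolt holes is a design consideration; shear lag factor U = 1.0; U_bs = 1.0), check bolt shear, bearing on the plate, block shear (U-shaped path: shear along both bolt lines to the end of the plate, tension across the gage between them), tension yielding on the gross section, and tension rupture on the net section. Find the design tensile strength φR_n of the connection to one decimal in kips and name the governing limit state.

43.3 kips (net-section rupture governs)

Bolt shear: A_b = π(0.625)²/4 = 0.3068 in². φR_n = 0.75 × 54 × 0.3068 × 6 × 2 = 149.1 kips.
Bearing (0.3125 in plate, F_u = 58 ksi): end bolts L_c = 1 − 0.6875/2 = 0.65625, R_n = min(1.2×0.65625×0.3125×58, 2.4×0.625×0.3125×58) = 14.273 kips/bolt; interior L_c = 1.75 − 0.6875 = 1.0625, R_n = 23.109 kips/bolt. φR_n = 0.75 × (2×14.273 + 4×23.109) = 90.7 kips.
Block shear: shear path 2×[1+2×1.75] = 2×4.5 in, A_gv = 2.8125, A_nv = 2×(4.5 − 2.5×0.75)×0.3125 = 1.6406 in²; tension across gage: (2.3125 − 1×0.75)×0.3125 = 0.48828 in². R_n = min(0.6×58×1.6406, 0.6×36×2.8125) + 1.0×58×0.48828 = min(57.093, 60.75) + 28.32 = 85.413 kips. φR_n = 0.75 × 85.413 = 64.1 kips.
Tension yield (gross): A_g = 4.6875×0.3125 = 1.4648 in². φR_n = 0.90 × 36 × 1.4648 = 47.5 kips.
Tension rupture (net): A_n = (4.6875 − 2×0.75)×0.3125 = 0.99609 in² (U = 1.0, A_e = A_n). φR_n = 0.75 × 58 × 0.99609 = 43.3 kips.
Governing: min(149.1, 90.7, 64.1, 47.5, 43.3) = 43.3 kips → net-section rupture.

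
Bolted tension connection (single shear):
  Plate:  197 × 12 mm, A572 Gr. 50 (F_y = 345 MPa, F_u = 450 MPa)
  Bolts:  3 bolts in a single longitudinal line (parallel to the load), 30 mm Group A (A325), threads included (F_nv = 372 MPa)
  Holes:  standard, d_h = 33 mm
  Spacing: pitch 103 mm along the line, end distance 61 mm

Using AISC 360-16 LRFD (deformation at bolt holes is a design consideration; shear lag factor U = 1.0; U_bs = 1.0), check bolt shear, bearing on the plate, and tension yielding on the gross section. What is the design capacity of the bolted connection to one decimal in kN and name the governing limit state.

591.6 kN (bolt shear governs)

Bolt shear: A_b = π(30)²/4 = 706.86 mm². φR_n = 0.75 × 372 × 706.86 × 3 × 1 = 591.6 kN.
Bearing (12 mm plate, F_u = 450 MPa): end bolts L_c = 61 − 33/2 = 44.5, R_n = min(1.2×44.5×12×450, 2.4×30×12×450) = 288.36 kN/bolt; interior L_c = 103 − 33 = 70, R_n = 388.8 kN/bolt. φR_n = 0.75 × (1×288.36 + 2×388.8) = 799.5 kN.
Tension yield (gross): A_g = 197×12 = 2364 mm². φR_n = 0.90 × 345 × 2364 = 734.0 kN.
Governing: min(591.6, 799.5, 734.0) = 591.6 kN → bolt shear.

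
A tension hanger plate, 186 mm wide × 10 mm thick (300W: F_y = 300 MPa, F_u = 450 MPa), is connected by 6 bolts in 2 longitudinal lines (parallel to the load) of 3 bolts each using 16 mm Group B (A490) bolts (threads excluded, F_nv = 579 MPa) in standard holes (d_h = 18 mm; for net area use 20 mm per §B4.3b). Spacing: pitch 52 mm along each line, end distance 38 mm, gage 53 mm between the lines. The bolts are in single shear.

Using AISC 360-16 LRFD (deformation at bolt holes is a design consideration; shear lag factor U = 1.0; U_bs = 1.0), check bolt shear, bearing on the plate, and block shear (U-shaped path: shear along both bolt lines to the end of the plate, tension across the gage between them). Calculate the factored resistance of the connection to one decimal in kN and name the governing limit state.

Bolt shear: A_b = π(16)²/4 = 201.06 mm². φR_n = 0.75 × 579 × 201.06 × 6 × 1 = 523.9 kN.
Bearing (10 mm plate, F_u = 450 MPa): end bolts L_c = 38 − 18/2 = 29, R_n = min(1.2×29×10×450, 2.4×16×10×450) = 156.6 kN/bolt; interior L_c = 52 − 18 = 34, R_n = 172.8 kN/bolt. φR_n = 0.75 × (2×156.6 + 4×172.8) = 753.3 kN.
Block shear: shear path 2×[38+2×52] = 2×142 mm, A_gv = 2840, A_nv = 2×(142 − 2.5×20)×10 = 1840 mm²; tension across gage: (53 − 1×20)×10 = 330 mm². R_n = min(0.6×450×1840, 0.6×300×2840) + 1.0×450×330 = min(496.8, 511.2) + 148.5 = 645.3 kN. φR_n = 0.75 × 645.3 = 484.0 kN.
Governing: min(523.9, 753.3, 484.0) = 484.0 kN → block shear.

484.0 kN (block shear governs)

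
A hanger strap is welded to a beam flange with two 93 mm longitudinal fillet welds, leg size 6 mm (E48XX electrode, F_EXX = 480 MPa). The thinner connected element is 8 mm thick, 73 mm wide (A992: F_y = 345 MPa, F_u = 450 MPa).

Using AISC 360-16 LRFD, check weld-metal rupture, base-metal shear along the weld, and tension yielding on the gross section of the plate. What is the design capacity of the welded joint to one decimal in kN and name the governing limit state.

Weld metal: throat = 0.707×6 = 4.242 mm, L = 2×93 = 186 mm. φR_n = 0.75 × 0.6 × 480 × 4.242 × 186 = 170.4 kN.
Base metal shear (8 mm plate): yield φR_n = 1.0×0.6×345×8×186 = 308.0 kN; rupture φR_n = 0.75×0.6×450×8×186 = 301.3 kN; take 301.3 kN (rupture).
Tension yield (gross): A_g = 73×8 = 584 mm². φR_n = 0.90 × 345 × 584 = 181.3 kN.
Governing: min(170.4, 301.3, 181.3) = 170.4 kN → weld metal.

170.4 kN (weld metal governs)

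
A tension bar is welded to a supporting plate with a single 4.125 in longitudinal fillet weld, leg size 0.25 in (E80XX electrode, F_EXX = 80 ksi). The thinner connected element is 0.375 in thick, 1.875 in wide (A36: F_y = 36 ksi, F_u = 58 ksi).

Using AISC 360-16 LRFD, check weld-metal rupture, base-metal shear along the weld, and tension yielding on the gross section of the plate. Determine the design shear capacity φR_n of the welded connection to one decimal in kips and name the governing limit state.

Weld metal: throat = 0.707×0.25 = 0.17675 in, L = 4.125 in. φR_n = 0.75 × 0.6 × 80 × 0.17675 × 4.125 = 26.2 kips.
Base metal shear (0.375 in plate): yield φR_n = 1.0×0.6×36×0.375×4.125 = 33.4 kips; rupture φR_n = 0.75×0.6×58×0.375×4.125 = 40.4 kips; take 33.4 kips (yield).
Tension yield (gross): A_g = 1.875×0.375 = 0.70313 in². φR_n = 0.90 × 36 × 0.70313 = 22.8 kips.
Governing: min(26.2, 33.4, 22.8) = 22.8 kips → gross-section yield.

22.8 kips (gross-section yield governs)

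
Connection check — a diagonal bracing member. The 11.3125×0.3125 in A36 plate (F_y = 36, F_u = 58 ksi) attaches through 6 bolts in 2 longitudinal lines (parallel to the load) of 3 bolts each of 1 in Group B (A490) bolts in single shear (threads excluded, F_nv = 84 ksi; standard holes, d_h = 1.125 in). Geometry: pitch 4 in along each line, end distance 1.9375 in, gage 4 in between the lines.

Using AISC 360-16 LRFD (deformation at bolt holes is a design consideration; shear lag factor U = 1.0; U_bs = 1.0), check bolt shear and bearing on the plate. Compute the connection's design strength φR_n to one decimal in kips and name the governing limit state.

175.4 kips (bearing governs)

Bolt shear: A_b = π(1)²/4 = 0.7854 in². φR_n = 0.75 × 84 × 0.7854 × 6 × 1 = 296.9 kips.
Bearing (0.3125 in plate, F_u = 58 ksi): end bolts L_c = 1.9375 − 1.125/2 = 1.375, R_n = min(1.2×1.375×0.3125×58, 2.4×1×0.3125×58) = 29.906 kips/bolt; interior L_c = 4 − 1.125 = 2.875, R_n = 43.5 kips/bolt. φR_n = 0.75 × (2×29.906 + 4×43.5) = 175.4 kips.
Governing: min(296.9, 175.4) = 175.4 kips → bearing.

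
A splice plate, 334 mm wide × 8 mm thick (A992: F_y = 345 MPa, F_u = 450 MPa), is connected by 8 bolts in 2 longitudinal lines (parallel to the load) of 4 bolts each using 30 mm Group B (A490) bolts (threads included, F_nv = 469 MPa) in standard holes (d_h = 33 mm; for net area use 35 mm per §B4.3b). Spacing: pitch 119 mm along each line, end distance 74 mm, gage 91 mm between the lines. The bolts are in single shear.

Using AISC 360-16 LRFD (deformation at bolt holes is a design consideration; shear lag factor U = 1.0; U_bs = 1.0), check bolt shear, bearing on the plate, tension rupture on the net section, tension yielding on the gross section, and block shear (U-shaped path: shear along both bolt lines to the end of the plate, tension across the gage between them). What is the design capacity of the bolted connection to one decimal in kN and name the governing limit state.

Bolt shear: A_b = π(30)²/4 = 706.86 mm². φR_n = 0.75 × 469 × 706.86 × 8 × 1 = 1989.1 kN.
Bearing (8 mm plate, F_u = 450 MPa): end bolts L_c = 74 − 33/2 = 57.5, R_n = min(1.2×57.5×8×450, 2.4×30×8×450) = 248.4 kN/bolt; interior L_c = 119 − 33 = 86, R_n = 259.2 kN/bolt. φR_n = 0.75 × (2×248.4 + 6×259.2) = 1539.0 kN.
Tension rupture (net): A_n = (334 − 2×35)×8 = 2112 mm² (U = 1.0, A_e = A_n). φR_n = 0.75 × 450 × 2112 = 712.8 kN.
Tension yield (gross): A_g = 334×8 = 2672 mm². φR_n = 0.90 × 345 × 2672 = 829.7 kN.
Block shear: shear path 2×[74+3×119] = 2×431 mm, A_gv = 6896, A_nv = 2×(431 − 3.5×35)×8 = 4936 mm²; tension across gage: (91 − 1×35)×8 = 448 mm². R_n = min(0.6×450×4936, 0.6×345×6896) + 1.0×450×448 = min(1332.7, 1427.5) + 201.6 = 1534.3 kN. φR_n = 0.75 × 1534.3 = 1150.7 kN.
Governing: min(1989.1, 1539.0, 712.8, 829.7, 1150.7) = 712.8 kN → net-section rupture.

712.8 kN (net-section rupture governs)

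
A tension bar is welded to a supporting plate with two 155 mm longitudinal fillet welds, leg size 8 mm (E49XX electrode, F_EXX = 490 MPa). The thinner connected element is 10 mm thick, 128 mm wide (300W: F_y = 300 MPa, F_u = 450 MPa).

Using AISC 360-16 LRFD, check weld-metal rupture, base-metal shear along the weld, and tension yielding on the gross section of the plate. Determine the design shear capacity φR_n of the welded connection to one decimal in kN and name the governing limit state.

Weld metal: throat = 0.707×8 = 5.656 mm, L = 2×155 = 310 mm. φR_n = 0.75 × 0.6 × 490 × 5.656 × 310 = 386.6 kN.
Base metal shear (10 mm plate): yield φR_n = 1.0×0.6×300×10×310 = 558.0 kN; rupture φR_n = 0.75×0.6×450×10×310 = 627.8 kN; take 558.0 kN (yield).
Tension yield (gross): A_g = 128×10 = 1280 mm². φR_n = 0.90 × 300 × 1280 = 345.6 kN.
Governing: min(386.6, 558.0, 345.6) = 345.6 kN → gross-section yield.

345.6 kN (gross-section yield governs)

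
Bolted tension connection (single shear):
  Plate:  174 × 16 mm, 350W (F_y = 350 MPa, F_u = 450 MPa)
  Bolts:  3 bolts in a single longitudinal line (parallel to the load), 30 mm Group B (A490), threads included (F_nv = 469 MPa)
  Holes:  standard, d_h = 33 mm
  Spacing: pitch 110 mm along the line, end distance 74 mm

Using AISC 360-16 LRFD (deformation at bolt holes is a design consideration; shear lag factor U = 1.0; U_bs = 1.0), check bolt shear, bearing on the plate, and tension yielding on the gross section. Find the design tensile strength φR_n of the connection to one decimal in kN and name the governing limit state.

Bolt shear: A_b = π(30)²/4 = 706.86 mm². φR_n = 0.75 × 469 × 706.86 × 3 × 1 = 745.9 kN.
Bearing (16 mm plate, F_u = 450 MPa): end bolts L_c = 74 − 33/2 = 57.5, R_n = min(1.2×57.5×16×450, 2.4×30×16×450) = 496.8 kN/bolt; interior L_c = 110 − 33 = 77, R_n = 518.4 kN/bolt. φR_n = 0.75 × (1×496.8 + 2×518.4) = 1150.2 kN.
Tension yield (gross): A_g = 174×16 = 2784 mm². φR_n = 0.90 × 350 × 2784 = 877.0 kN.
Governing: min(745.9, 1150.2, 877.0) = 745.9 kN → bolt shear.

745.9 kN (bolt shear governs)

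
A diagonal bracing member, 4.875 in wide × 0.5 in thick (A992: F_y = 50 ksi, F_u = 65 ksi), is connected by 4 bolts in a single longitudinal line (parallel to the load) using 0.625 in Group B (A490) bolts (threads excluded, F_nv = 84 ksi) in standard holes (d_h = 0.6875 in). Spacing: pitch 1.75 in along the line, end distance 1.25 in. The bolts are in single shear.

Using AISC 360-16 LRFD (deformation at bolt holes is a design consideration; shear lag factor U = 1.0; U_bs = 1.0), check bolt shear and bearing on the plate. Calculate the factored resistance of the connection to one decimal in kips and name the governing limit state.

77.3 kips (bolt shear governs)

Bolt shear: A_b = π(0.625)²/4 = 0.3068 in². φR_n = 0.75 × 84 × 0.3068 × 4 × 1 = 77.3 kips.
Bearing (0.5 in plate, F_u = 65 ksi): end bolts L_c = 1.25 − 0.6875/2 = 0.90625, R_n = min(1.2×0.90625×0.5×65, 2.4×0.625×0.5×65) = 35.344 kips/bolt; interior L_c = 1.75 − 0.6875 = 1.0625, R_n = 41.438 kips/bolt. φR_n = 0.75 × (1×35.344 + 3×41.438) = 119.7 kips.
Governing: min(77.3, 119.7) = 77.3 kips → bolt shear.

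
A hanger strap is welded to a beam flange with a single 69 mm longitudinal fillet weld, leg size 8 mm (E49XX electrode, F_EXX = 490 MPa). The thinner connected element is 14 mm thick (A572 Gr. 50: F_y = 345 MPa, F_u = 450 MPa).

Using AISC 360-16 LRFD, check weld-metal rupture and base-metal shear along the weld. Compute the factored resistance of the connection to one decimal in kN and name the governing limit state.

86.1 kN (weld metal governs)

Weld metal: throat = 0.707×8 = 5.656 mm, L = 69 mm. φR_n = 0.75 × 0.6 × 490 × 5.656 × 69 = 86.1 kN.
Base metal shear (14 mm plate): yield φR_n = 1.0×0.6×345×14×69 = 200.0 kN; rupture φR_n = 0.75×0.6×450×14×69 = 195.6 kN; take 195.6 kN (rupture).
Governing: min(86.1, 195.6) = 86.1 kN → weld metal.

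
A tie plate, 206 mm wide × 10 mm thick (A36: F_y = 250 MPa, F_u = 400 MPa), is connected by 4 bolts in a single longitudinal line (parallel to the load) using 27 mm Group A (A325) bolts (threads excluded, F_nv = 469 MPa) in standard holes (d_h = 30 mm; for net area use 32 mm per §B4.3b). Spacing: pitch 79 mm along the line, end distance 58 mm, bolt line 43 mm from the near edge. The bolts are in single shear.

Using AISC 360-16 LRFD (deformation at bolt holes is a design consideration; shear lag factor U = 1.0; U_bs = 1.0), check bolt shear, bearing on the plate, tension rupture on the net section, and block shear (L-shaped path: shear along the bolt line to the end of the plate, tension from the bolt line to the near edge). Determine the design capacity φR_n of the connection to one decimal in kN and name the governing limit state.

410.4 kN (block shear governs)

Bolt shear: A_b = π(27)²/4 = 572.56 mm². φR_n = 0.75 × 469 × 572.56 × 4 × 1 = 805.6 kN.
Bearing (10 mm plate, F_u = 400 MPa): end bolts L_c = 58 − 30/2 = 43, R_n = min(1.2×43×10×400, 2.4×27×10×400) = 206.4 kN/bolt; interior L_c = 79 − 30 = 49, R_n = 235.2 kN/bolt. φR_n = 0.75 × (1×206.4 + 3×235.2) = 684.0 kN.
Tension rupture (net): A_n = (206 − 1×32)×10 = 1740 mm² (U = 1.0, A_e = A_n). φR_n = 0.75 × 400 × 1740 = 522.0 kN.
Block shear: shear path 1×[58+3×79] = 1×295 mm, A_gv = 2950, A_nv = 1×(295 − 3.5×32)×10 = 1830 mm²; tension to near edge: (43 − 0.5×32)×10 = 270 mm². R_n = min(0.6×400×1830, 0.6×250×2950) + 1.0×400×270 = min(439.2, 442.5) + 108 = 547.2 kN. φR_n = 0.75 × 547.2 = 410.4 kN.
Governing: min(805.6, 684.0, 522.0, 410.4) = 410.4 kN → block shear.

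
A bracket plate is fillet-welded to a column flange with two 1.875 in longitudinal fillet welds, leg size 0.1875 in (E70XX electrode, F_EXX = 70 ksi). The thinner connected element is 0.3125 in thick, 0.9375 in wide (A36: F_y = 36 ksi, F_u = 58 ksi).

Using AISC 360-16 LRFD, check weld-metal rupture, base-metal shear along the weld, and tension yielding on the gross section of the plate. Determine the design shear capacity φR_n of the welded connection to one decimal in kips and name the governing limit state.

9.5 kips (gross-section yield governs)

Weld metal: throat = 0.707×0.1875 = 0.13256 in, L = 2×1.875 = 3.75 in. φR_n = 0.75 × 0.6 × 70 × 0.13256 × 3.75 = 15.7 kips.
Base metal shear (0.3125 in plate): yield φR_n = 1.0×0.6×36×0.3125×3.75 = 25.3 kips; rupture φR_n = 0.75×0.6×58×0.3125×3.75 = 30.6 kips; take 25.3 kips (yield).
Tension yield (gross): A_g = 0.9375×0.3125 = 0.29297 in². φR_n = 0.90 × 36 × 0.29297 = 9.5 kips.
Governing: min(15.7, 25.3, 9.5) = 9.5 kips → gross-section yield.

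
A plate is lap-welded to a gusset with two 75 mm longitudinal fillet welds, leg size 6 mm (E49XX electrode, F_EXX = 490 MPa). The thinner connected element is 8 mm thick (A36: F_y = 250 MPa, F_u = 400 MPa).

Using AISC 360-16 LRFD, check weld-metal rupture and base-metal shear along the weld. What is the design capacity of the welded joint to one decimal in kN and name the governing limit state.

140.3 kN (weld metal governs)

Weld metal: throat = 0.707×6 = 4.242 mm, L = 2×75 = 150 mm. φR_n = 0.75 × 0.6 × 490 × 4.242 × 150 = 140.3 kN.
Base metal shear (8 mm plate): yield φR_n = 1.0×0.6×250×8×150 = 180.0 kN; rupture φR_n = 0.75×0.6×400×8×150 = 216.0 kN; take 180.0 kN (yield).
Governing: min(140.3, 180.0) = 140.3 kN → weld metal.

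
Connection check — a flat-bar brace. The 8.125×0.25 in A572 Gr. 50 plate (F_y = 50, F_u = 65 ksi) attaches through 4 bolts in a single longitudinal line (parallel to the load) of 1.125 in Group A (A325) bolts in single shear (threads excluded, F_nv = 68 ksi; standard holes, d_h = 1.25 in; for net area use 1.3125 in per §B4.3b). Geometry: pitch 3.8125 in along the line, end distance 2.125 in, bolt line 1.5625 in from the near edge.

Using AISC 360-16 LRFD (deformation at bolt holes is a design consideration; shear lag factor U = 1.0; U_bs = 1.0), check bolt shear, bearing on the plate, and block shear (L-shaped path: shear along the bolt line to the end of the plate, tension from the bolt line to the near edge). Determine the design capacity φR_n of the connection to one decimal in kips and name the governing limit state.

76.6 kips (block shear governs)

Bolt shear: A_b = π(1.125)²/4 = 0.99402 in². φR_n = 0.75 × 68 × 0.99402 × 4 × 1 = 202.8 kips.
Bearing (0.25 in plate, F_u = 65 ksi): end bolts L_c = 2.125 − 1.25/2 = 1.5, R_n = min(1.2×1.5×0.25×65, 2.4×1.125×0.25×65) = 29.25 kips/bolt; interior L_c = 3.8125 − 1.25 = 2.5625, R_n = 43.875 kips/bolt. φR_n = 0.75 × (1×29.25 + 3×43.875) = 120.7 kips.
Block shear: shear path 1×[2.125+3×3.8125] = 1×13.5625 in, A_gv = 3.3906, A_nv = 1×(13.5625 − 3.5×1.3125)×0.25 = 2.2422 in²; tension to near edge: (1.5625 − 0.5×1.3125)×0.25 = 0.22656 in². R_n = min(0.6×65×2.2422, 0.6×50×3.3906) + 1.0×65×0.22656 = min(87.446, 101.72) + 14.726 = 102.17 kips. φR_n = 0.75 × 102.17 = 76.6 kips.
Governing: min(202.8, 120.7, 76.6) = 76.6 kips → block shear.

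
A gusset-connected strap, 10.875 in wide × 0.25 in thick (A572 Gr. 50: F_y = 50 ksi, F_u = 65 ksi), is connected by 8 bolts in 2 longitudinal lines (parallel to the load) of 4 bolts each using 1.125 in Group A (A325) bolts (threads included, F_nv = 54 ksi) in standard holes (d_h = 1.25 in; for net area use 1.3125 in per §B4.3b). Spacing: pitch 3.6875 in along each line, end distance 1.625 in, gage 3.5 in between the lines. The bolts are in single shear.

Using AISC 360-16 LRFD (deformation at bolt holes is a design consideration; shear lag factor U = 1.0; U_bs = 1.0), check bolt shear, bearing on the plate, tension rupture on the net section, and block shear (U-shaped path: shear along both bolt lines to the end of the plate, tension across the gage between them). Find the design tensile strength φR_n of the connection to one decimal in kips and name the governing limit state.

Bolt shear: A_b = π(1.125)²/4 = 0.99402 in². φR_n = 0.75 × 54 × 0.99402 × 8 × 1 = 322.1 kips.
Bearing (0.25 in plate, F_u = 65 ksi): end bolts L_c = 1.625 − 1.25/2 = 1, R_n = min(1.2×1×0.25×65, 2.4×1.125×0.25×65) = 19.5 kips/bolt; interior L_c = 3.6875 − 1.25 = 2.4375, R_n = 43.875 kips/bolt. φR_n = 0.75 × (2×19.5 + 6×43.875) = 226.7 kips.
Tension rupture (net): A_n = (10.875 − 2×1.3125)×0.25 = 2.0625 in² (U = 1.0, A_e = A_n). φR_n = 0.75 × 65 × 2.0625 = 100.5 kips.
Block shear: shear path 2×[1.625+3×3.6875] = 2×12.6875 in, A_gv = 6.3438, A_nv = 2×(12.6875 − 3.5×1.3125)×0.25 = 4.0469 in²; tension across gage: (3.5 − 1×1.3125)×0.25 = 0.54688 in². R_n = min(0.6×65×4.0469, 0.6×50×6.3438) + 1.0×65×0.54688 = min(157.83, 190.31) + 35.547 = 193.38 kips. φR_n = 0.75 × 193.38 = 145.0 kips.
Governing: min(322.1, 226.7, 100.5, 145.0) = 100.5 kips → net-section rupture.

100.5 kips (net-section rupture governs)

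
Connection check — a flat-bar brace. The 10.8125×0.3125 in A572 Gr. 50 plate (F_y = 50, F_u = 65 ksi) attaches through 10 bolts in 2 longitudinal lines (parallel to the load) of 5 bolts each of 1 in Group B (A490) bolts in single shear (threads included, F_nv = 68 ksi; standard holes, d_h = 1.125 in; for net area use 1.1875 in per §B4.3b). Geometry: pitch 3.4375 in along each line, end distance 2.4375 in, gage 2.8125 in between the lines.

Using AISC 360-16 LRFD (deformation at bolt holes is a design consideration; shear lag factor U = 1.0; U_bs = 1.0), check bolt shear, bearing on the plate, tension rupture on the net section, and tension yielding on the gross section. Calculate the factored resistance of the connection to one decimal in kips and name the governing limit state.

128.5 kips (net-section rupture governs)

Bolt shear: A_b = π(1)²/4 = 0.7854 in². φR_n = 0.75 × 68 × 0.7854 × 10 × 1 = 400.6 kips.
Bearing (0.3125 in plate, F_u = 65 ksi): end bolts L_c = 2.4375 − 1.125/2 = 1.875, R_n = min(1.2×1.875×0.3125×65, 2.4×1×0.3125×65) = 45.703 kips/bolt; interior L_c = 3.4375 − 1.125 = 2.3125, R_n = 48.75 kips/bolt. φR_n = 0.75 × (2×45.703 + 8×48.75) = 361.1 kips.
Tension rupture (net): A_n = (10.8125 − 2×1.1875)×0.3125 = 2.6367 in² (U = 1.0, A_e = A_n). φR_n = 0.75 × 65 × 2.6367 = 128.5 kips.
Tension yield (gross): A_g = 10.8125×0.3125 = 3.3789 in². φR_n = 0.90 × 50 × 3.3789 = 152.1 kips.
Governing: min(400.6, 361.1, 128.5, 152.1) = 128.5 kips → net-section rupture.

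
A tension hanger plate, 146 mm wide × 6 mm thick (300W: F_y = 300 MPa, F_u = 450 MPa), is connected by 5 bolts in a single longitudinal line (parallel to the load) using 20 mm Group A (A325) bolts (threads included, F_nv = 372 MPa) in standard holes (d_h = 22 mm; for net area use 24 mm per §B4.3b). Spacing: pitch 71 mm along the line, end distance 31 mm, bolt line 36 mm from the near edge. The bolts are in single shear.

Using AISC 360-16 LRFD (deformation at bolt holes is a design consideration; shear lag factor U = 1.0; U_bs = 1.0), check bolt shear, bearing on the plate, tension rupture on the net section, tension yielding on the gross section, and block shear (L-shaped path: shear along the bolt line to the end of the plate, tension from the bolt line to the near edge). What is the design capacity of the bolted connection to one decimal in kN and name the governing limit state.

Bolt shear: A_b = π(20)²/4 = 314.16 mm². φR_n = 0.75 × 372 × 314.16 × 5 × 1 = 438.3 kN.
Bearing (6 mm plate, F_u = 450 MPa): end bolts L_c = 31 − 22/2 = 20, R_n = min(1.2×20×6×450, 2.4×20×6×450) = 64.8 kN/bolt; interior L_c = 71 − 22 = 49, R_n = 129.6 kN/bolt. φR_n = 0.75 × (1×64.8 + 4×129.6) = 437.4 kN.
Tension rupture (net): A_n = (146 − 1×24)×6 = 732 mm² (U = 1.0, A_e = A_n). φR_n = 0.75 × 450 × 732 = 247.1 kN.
Tension yield (gross): A_g = 146×6 = 876 mm². φR_n = 0.90 × 300 × 876 = 236.5 kN.
Block shear: shear path 1×[31+4×71] = 1×315 mm, A_gv = 1890, A_nv = 1×(315 − 4.5×24)×6 = 1242 mm²; tension to near edge: (36 − 0.5×24)×6 = 144 mm². R_n = min(0.6×450×1242, 0.6×300×1890) + 1.0×450×144 = min(335.34, 340.2) + 64.8 = 400.14 kN. φR_n = 0.75 × 400.14 = 300.1 kN.
Governing: min(438.3, 437.4, 247.1, 236.5, 300.1) = 236.5 kN → gross-section yield.

236.5 kN (gross-section yield governs)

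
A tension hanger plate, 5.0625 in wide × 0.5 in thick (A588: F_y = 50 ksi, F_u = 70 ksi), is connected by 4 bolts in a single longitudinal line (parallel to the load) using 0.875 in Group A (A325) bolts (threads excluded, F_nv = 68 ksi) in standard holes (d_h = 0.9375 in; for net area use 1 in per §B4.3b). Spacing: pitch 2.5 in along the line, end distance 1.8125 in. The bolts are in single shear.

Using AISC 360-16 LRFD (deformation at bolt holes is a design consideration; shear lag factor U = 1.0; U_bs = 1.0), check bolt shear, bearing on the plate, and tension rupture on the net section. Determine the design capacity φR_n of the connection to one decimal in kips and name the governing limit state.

106.6 kips (net-section rupture governs)

Bolt shear: A_b = π(0.875)²/4 = 0.60132 in². φR_n = 0.75 × 68 × 0.60132 × 4 × 1 = 122.7 kips.
Bearing (0.5 in plate, F_u = 70 ksi): end bolts L_c = 1.8125 − 0.9375/2 = 1.34375, R_n = min(1.2×1.34375×0.5×70, 2.4×0.875×0.5×70) = 56.438 kips/bolt; interior L_c = 2.5 − 0.9375 = 1.5625, R_n = 65.625 kips/bolt. φR_n = 0.75 × (1×56.438 + 3×65.625) = 190.0 kips.
Tension rupture (net): A_n = (5.0625 − 1×1)×0.5 = 2.0313 in² (U = 1.0, A_e = A_n). φR_n = 0.75 × 70 × 2.0313 = 106.6 kips.
Governing: min(122.7, 190.0, 106.6) = 106.6 kips → net-section rupture.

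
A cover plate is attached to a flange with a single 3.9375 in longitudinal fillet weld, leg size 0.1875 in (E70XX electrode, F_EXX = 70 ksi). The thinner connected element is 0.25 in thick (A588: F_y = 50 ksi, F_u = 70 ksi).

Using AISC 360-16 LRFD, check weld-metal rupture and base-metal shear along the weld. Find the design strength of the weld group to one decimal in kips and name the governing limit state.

16.4 kips (weld metal governs)

Weld metal: throat = 0.707×0.1875 = 0.13256 in, L = 3.9375 in. φR_n = 0.75 × 0.6 × 70 × 0.13256 × 3.9375 = 16.4 kips.
Base metal shear (0.25 in plate): yield φR_n = 1.0×0.6×50×0.25×3.9375 = 29.5 kips; rupture φR_n = 0.75×0.6×70×0.25×3.9375 = 31.0 kips; take 29.5 kips (yield).
Governing: min(16.4, 29.5) = 16.4 kips → weld metal.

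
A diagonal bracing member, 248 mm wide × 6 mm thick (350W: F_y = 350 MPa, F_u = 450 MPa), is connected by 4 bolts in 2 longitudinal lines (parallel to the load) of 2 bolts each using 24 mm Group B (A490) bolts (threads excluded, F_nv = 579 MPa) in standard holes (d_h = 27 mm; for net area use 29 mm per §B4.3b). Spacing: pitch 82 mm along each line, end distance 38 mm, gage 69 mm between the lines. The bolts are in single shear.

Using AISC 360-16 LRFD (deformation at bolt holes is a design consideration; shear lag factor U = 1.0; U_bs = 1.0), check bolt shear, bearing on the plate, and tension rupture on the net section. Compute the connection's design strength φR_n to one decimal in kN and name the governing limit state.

352.4 kN (bearing governs)

Bolt shear: A_b = π(24)²/4 = 452.39 mm². φR_n = 0.75 × 579 × 452.39 × 4 × 1 = 785.8 kN.
Bearing (6 mm plate, F_u = 450 MPa): end bolts L_c = 38 − 27/2 = 24.5, R_n = min(1.2×24.5×6×450, 2.4×24×6×450) = 79.38 kN/bolt; interior L_c = 82 − 27 = 55, R_n = 155.52 kN/bolt. φR_n = 0.75 × (2×79.38 + 2×155.52) = 352.4 kN.
Tension rupture (net): A_n = (248 − 2×29)×6 = 1140 mm² (U = 1.0, A_e = A_n). φR_n = 0.75 × 450 × 1140 = 384.8 kN.
Governing: min(785.8, 352.4, 384.8) = 352.4 kN → bearing.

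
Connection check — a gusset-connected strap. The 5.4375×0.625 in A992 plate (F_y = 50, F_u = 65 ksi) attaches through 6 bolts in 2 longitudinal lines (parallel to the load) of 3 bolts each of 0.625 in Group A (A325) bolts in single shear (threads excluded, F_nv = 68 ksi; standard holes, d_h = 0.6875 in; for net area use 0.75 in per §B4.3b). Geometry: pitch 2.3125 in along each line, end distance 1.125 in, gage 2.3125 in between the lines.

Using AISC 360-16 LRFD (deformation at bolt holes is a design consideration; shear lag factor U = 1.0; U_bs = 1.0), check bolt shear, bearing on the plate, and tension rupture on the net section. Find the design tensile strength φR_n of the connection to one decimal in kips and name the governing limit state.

Bolt shear: A_b = π(0.625)²/4 = 0.3068 in². φR_n = 0.75 × 68 × 0.3068 × 6 × 1 = 93.9 kips.
Bearing (0.625 in plate, F_u = 65 ksi): end bolts L_c = 1.125 − 0.6875/2 = 0.78125, R_n = min(1.2×0.78125×0.625×65, 2.4×0.625×0.625×65) = 38.086 kips/bolt; interior L_c = 2.3125 − 0.6875 = 1.625, R_n = 60.938 kips/bolt. φR_n = 0.75 × (2×38.086 + 4×60.938) = 239.9 kips.
Tension rupture (net): A_n = (5.4375 − 2×0.75)×0.625 = 2.4609 in² (U = 1.0, A_e = A_n). φR_n = 0.75 × 65 × 2.4609 = 120.0 kips.
Governing: min(93.9, 239.9, 120.0) = 93.9 kips → bolt shear.

93.9 kips (bolt shear governs)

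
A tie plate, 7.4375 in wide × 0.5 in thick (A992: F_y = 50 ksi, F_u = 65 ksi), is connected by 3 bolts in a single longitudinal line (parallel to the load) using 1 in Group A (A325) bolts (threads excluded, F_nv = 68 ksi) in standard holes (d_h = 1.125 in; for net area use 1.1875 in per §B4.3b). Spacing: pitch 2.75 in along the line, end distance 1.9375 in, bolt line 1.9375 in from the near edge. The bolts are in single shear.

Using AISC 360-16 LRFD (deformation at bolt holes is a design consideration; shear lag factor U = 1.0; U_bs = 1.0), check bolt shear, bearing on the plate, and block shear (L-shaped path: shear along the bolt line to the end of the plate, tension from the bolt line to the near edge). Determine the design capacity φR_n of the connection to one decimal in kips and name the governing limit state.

98.1 kips (block shear governs)

Bolt shear: A_b = π(1)²/4 = 0.7854 in². φR_n = 0.75 × 68 × 0.7854 × 3 × 1 = 120.2 kips.
Bearing (0.5 in plate, F_u = 65 ksi): end bolts L_c = 1.9375 − 1.125/2 = 1.375, R_n = min(1.2×1.375×0.5×65, 2.4×1×0.5×65) = 53.625 kips/bolt; interior L_c = 2.75 − 1.125 = 1.625, R_n = 63.375 kips/bolt. φR_n = 0.75 × (1×53.625 + 2×63.375) = 135.3 kips.
Block shear: shear path 1×[1.9375+2×2.75] = 1×7.4375 in, A_gv = 3.7188, A_nv = 1×(7.4375 − 2.5×1.1875)×0.5 = 2.2344 in²; tension to near edge: (1.9375 − 0.5×1.1875)×0.5 = 0.67188 in². R_n = min(0.6×65×2.2344, 0.6×50×3.7188) + 1.0×65×0.67188 = min(87.142, 111.56) + 43.672 = 130.81 kips. φR_n = 0.75 × 130.81 = 98.1 kips.
Governing: min(120.2, 135.3, 98.1) = 98.1 kips → block shear.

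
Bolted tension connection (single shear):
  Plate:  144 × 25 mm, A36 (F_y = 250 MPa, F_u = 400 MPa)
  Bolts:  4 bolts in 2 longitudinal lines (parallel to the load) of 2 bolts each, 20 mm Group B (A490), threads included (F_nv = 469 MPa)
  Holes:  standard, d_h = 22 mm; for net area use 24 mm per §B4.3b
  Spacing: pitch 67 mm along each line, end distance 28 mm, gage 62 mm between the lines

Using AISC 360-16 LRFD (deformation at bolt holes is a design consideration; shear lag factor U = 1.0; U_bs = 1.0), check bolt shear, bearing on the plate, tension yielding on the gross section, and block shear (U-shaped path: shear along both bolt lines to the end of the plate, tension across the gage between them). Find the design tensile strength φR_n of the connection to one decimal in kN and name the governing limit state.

Bolt shear: A_b = π(20)²/4 = 314.16 mm². φR_n = 0.75 × 469 × 314.16 × 4 × 1 = 442.0 kN.
Bearing (25 mm plate, F_u = 400 MPa): end bolts L_c = 28 − 22/2 = 17, R_n = min(1.2×17×25×400, 2.4×20×25×400) = 204 kN/bolt; interior L_c = 67 − 22 = 45, R_n = 480 kN/bolt. φR_n = 0.75 × (2×204 + 2×480) = 1026.0 kN.
Tension yield (gross): A_g = 144×25 = 3600 mm². φR_n = 0.90 × 250 × 3600 = 810.0 kN.
Block shear: shear path 2×[28+1×67] = 2×95 mm, A_gv = 4750, A_nv = 2×(95 − 1.5×24)×25 = 2950 mm²; tension across gage: (62 − 1×24)×25 = 950 mm². R_n = min(0.6×400×2950, 0.6×250×4750) + 1.0×400×950 = min(708, 712.5) + 380 = 1088 kN. φR_n = 0.75 × 1088 = 816.0 kN.
Governing: min(442.0, 1026.0, 810.0, 816.0) = 442.0 kN → bolt shear.

442.0 kN (bolt shear governs)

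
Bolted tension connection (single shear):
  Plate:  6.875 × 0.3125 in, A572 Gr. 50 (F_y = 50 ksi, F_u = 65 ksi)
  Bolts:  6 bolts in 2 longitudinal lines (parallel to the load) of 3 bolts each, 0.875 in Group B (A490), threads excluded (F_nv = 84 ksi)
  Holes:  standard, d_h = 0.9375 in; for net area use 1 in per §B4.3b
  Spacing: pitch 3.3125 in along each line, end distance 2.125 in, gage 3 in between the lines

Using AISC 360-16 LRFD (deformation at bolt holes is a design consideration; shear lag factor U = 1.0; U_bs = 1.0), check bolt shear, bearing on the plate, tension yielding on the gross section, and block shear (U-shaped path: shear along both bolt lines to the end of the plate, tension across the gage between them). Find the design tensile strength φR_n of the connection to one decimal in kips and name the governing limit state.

Bolt shear: A_b = π(0.875)²/4 = 0.60132 in². φR_n = 0.75 × 84 × 0.60132 × 6 × 1 = 227.3 kips.
Bearing (0.3125 in plate, F_u = 65 ksi): end bolts L_c = 2.125 − 0.9375/2 = 1.65625, R_n = min(1.2×1.65625×0.3125×65, 2.4×0.875×0.3125×65) = 40.371 kips/bolt; interior L_c = 3.3125 − 0.9375 = 2.375, R_n = 42.656 kips/bolt. φR_n = 0.75 × (2×40.371 + 4×42.656) = 188.5 kips.
Tension yield (gross): A_g = 6.875×0.3125 = 2.1484 in². φR_n = 0.90 × 50 × 2.1484 = 96.7 kips.
Block shear: shear path 2×[2.125+2×3.3125] = 2×8.75 in, A_gv = 5.4688, A_nv = 2×(8.75 − 2.5×1)×0.3125 = 3.9063 in²; tension across gage: (3 − 1×1)×0.3125 = 0.625 in². R_n = min(0.6×65×3.9063, 0.6×50×5.4688) + 1.0×65×0.625 = min(152.35, 164.06) + 40.625 = 192.98 kips. φR_n = 0.75 × 192.98 = 144.7 kips.
Governing: min(227.3, 188.5, 96.7, 144.7) = 96.7 kips → gross-section yield.

96.7 kips (gross-section yield governs)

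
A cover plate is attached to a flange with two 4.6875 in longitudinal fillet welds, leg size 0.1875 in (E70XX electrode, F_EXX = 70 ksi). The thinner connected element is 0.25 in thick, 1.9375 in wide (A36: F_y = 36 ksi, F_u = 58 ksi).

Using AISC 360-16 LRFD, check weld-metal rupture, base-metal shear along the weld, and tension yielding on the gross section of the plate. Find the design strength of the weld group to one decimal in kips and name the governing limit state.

Weld metal: throat = 0.707×0.1875 = 0.13256 in, L = 2×4.6875 = 9.375 in. φR_n = 0.75 × 0.6 × 70 × 0.13256 × 9.375 = 39.1 kips.
Base metal shear (0.25 in plate): yield φR_n = 1.0×0.6×36×0.25×9.375 = 50.6 kips; rupture φR_n = 0.75×0.6×58×0.25×9.375 = 61.2 kips; take 50.6 kips (yield).
Tension yield (gross): A_g = 1.9375×0.25 = 0.48438 in². φR_n = 0.90 × 36 × 0.48438 = 15.7 kips.
Governing: min(39.1, 50.6, 15.7) = 15.7 kips → gross-section yield.

15.7 kips (gross-section yield governs)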